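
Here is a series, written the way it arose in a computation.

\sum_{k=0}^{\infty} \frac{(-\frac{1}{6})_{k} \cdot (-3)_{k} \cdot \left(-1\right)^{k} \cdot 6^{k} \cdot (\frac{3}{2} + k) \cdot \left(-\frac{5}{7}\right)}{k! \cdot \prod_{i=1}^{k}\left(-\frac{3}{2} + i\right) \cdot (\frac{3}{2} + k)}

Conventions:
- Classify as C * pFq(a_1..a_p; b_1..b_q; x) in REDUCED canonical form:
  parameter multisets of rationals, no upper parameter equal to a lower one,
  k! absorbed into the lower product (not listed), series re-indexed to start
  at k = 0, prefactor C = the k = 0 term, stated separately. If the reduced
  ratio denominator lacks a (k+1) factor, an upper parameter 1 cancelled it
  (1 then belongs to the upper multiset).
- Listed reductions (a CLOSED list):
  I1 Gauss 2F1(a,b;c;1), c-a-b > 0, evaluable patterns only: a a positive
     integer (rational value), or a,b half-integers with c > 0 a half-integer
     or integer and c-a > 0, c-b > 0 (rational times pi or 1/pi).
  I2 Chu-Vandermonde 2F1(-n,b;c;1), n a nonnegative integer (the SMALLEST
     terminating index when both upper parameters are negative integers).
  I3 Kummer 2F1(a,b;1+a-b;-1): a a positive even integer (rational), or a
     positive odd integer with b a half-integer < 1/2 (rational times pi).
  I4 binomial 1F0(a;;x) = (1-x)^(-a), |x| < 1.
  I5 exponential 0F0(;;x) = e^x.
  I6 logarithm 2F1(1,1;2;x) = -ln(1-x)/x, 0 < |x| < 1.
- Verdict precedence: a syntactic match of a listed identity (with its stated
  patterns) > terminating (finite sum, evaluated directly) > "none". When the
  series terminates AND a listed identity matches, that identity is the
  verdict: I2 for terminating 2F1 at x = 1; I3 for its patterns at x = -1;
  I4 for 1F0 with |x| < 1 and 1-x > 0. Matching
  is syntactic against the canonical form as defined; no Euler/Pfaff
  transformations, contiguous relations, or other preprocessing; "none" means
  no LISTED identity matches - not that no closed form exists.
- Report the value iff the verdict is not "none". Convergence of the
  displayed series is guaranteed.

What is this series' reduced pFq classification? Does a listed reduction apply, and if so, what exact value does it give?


Key step: x = -6 and the (-1)^k factor (C = -5/7) folds into the argument's sign.
Term ratio: r(k) = -6 * (k-3) (k-\frac{1}{6}) / [(k-\frac{1}{2}) (k+1)] - rational in k. x = -6; t_0 = -\frac{5}{7}; negate the roots.

Classification (C = -\frac{5}{7}): 2F1 with upper {-3, -\frac{1}{6}}, lower {-\frac{1}{2}}, argument x = -6. Verdict: terminating - the sum ends at index 3 because -3 is a negative integer; exact evaluation follows. Sum: -\frac{3205}{21}.


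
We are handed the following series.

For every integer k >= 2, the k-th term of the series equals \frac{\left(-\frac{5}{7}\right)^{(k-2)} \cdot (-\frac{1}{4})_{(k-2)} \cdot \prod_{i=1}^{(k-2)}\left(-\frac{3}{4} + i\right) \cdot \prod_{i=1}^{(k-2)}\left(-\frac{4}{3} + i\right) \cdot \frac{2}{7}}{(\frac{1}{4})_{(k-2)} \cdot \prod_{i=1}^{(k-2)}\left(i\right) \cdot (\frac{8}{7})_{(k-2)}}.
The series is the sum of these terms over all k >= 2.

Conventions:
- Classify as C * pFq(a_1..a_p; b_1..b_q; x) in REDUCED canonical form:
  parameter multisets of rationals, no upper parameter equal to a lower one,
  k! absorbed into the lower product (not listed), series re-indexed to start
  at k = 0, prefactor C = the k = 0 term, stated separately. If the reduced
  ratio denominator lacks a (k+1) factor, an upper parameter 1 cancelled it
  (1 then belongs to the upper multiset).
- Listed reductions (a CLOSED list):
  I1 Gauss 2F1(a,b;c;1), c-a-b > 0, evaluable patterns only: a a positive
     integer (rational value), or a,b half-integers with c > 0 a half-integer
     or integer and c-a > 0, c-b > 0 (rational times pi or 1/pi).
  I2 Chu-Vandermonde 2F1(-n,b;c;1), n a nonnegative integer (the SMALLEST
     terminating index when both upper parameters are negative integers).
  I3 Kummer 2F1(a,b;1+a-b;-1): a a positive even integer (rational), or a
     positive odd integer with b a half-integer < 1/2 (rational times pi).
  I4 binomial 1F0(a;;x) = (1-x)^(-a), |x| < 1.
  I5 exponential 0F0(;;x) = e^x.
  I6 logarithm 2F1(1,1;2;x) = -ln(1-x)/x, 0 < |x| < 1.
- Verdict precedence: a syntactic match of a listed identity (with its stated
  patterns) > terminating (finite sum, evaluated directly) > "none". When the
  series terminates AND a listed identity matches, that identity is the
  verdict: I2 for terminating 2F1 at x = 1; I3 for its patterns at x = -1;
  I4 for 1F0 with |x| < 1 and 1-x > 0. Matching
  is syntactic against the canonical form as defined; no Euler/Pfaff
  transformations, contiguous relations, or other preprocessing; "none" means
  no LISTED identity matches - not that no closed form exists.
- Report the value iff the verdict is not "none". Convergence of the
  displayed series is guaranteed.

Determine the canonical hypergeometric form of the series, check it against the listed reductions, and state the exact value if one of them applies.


x = -\frac{5}{7} here; the reduced form reads 2F1, upper {-\frac{1}{3}, -\frac{1}{4}}, lower {\frac{8}{7}}, C = \frac{2}{7}. Verdict: none here - no I1-I6 shape fits x = -\frac{5}{7} with lower {\frac{8}{7}}.

Structural cue: t_0 being \frac{2}{7}, the parameter 1/4 appears in both the upper and lower lists and cancels.
Ratio: r(k) = -\frac{5}{7} * (k-\frac{1}{3}) (k-\frac{1}{4}) / [(k+\frac{8}{7}) (k+1)] - rational; roots negated = parameters, x = -\frac{5}{7}, C = \frac{2}{7}.


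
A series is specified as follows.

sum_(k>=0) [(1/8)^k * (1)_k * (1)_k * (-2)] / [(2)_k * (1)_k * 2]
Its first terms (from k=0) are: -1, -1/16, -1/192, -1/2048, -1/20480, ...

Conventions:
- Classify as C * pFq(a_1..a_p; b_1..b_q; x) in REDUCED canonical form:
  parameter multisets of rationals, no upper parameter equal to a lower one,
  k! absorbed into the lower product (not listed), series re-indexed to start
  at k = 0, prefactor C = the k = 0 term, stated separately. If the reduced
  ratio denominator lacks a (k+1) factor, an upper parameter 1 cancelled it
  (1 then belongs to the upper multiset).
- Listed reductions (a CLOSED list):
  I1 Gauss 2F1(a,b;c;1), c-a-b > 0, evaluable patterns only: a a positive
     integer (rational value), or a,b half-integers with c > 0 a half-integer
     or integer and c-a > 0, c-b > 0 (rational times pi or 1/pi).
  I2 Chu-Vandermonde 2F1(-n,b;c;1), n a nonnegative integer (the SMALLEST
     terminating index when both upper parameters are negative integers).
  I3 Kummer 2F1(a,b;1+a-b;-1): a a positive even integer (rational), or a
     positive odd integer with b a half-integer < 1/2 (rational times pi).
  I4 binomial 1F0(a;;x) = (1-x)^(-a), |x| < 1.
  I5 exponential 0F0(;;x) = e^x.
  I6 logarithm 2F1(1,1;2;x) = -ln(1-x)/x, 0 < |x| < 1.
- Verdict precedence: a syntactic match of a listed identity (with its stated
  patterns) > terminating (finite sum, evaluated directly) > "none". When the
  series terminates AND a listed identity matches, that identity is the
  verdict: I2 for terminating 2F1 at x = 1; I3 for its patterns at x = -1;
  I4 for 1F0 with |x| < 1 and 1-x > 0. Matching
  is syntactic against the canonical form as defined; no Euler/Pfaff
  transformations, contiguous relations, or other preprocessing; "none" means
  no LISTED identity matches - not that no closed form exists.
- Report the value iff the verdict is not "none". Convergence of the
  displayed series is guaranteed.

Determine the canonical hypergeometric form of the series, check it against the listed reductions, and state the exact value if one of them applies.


x = 1/8 here; the reduced form reads 2F1, upper {1, 1}, lower {2}, C = -1. Verdict: this is logarithm (I6) (the logarithm: parameters (1,1;2), x = 1/8). Hence: 8 * ln(7/8).

Structural cue: with t_0 = -1, (1)_k (C = -1) is k! itself.
Step ratio: r(k) = (1/8) * (k+1) (k+1) / [(k+2) (k+1)] - rational; roots negated = parameters, x = (1/8), C = -1.


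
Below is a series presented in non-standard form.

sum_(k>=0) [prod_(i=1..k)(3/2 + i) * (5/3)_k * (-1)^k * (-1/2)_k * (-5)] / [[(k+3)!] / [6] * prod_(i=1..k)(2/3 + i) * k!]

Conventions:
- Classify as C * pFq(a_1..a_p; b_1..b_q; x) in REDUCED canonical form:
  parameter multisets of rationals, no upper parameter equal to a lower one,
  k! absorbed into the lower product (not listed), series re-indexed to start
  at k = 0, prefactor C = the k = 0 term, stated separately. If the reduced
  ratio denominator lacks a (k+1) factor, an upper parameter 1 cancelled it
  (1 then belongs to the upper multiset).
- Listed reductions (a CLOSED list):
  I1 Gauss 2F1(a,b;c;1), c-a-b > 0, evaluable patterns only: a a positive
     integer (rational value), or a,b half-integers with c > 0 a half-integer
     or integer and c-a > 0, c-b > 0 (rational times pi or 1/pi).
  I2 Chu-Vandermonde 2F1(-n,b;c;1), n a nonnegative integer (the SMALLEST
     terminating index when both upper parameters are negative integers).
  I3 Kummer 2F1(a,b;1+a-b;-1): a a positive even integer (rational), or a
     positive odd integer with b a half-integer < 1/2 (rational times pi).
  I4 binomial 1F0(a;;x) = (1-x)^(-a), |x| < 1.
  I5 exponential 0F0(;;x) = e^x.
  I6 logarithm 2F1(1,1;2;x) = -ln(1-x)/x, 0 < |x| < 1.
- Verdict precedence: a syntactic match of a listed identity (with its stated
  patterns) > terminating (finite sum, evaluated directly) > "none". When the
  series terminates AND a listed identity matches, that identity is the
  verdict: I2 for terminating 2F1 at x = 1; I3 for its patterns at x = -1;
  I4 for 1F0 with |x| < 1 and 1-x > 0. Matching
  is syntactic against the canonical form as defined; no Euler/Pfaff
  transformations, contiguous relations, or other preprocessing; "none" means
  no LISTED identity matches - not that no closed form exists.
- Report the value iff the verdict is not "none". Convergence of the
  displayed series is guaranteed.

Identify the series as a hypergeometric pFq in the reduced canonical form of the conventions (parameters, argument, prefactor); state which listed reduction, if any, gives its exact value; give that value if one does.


Classification (C = -5): 2F1 with upper {-1/2, 5/2}, lower {4}, argument x = -1. Verdict: none. Every listed pattern misses the 2F1 form at -1, upper {-1/2, 5/2}.

Key observation: x = (-1) and the lower running product (prefactor -5) is a rising factorial.
Adjacent-term ratio: r(k) = (-1) * (k-1/2) (k+5/2) / [(k+4) (k+1)] - rational in k, leading ratio (-1); with t_0 = -5, classification follows.


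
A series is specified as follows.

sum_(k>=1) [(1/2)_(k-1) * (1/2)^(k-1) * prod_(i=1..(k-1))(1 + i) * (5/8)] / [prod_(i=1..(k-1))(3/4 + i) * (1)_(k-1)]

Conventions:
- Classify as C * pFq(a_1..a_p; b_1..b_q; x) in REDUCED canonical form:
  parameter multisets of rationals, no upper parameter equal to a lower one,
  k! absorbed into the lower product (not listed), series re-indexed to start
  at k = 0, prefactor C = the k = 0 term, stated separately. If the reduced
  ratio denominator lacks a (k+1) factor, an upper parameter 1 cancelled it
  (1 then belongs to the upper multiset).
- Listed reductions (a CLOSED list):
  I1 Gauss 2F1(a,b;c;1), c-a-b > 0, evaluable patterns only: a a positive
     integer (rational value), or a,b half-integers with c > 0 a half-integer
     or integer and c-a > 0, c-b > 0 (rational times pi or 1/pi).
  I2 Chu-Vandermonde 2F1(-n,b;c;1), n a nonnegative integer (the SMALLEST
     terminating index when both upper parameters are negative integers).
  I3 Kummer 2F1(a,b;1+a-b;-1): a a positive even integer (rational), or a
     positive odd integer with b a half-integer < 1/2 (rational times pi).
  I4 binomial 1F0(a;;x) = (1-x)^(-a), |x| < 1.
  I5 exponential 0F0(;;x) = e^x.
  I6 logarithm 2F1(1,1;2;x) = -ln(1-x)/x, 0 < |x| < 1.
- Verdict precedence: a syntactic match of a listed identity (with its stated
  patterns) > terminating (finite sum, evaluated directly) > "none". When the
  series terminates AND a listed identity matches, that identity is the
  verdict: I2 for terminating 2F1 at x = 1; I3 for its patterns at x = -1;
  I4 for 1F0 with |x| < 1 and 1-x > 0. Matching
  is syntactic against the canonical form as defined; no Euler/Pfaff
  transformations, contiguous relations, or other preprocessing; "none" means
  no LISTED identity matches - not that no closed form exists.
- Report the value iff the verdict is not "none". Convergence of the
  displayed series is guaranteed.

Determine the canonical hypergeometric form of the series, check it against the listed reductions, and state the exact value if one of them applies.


Reduced: x = 1/2, 2F1, upper = {1/2, 2}, lower = {7/4}, C = 5/8. Verdict: none. A 2F1 with upper {1/2, 2} fits none of I1-I6 at x = 1/2; the sum runs forever.

Key step: t_0 = 5/8 here, and the running product (prefactor 5/8) telescopes to a rising factorial.
Step ratio: r(k) = (1/2) * (k+1/2) (k+2) / [(k+7/4) (k+1)] - rational in k. x = (1/2); t_0 = 5/8; negate the roots.


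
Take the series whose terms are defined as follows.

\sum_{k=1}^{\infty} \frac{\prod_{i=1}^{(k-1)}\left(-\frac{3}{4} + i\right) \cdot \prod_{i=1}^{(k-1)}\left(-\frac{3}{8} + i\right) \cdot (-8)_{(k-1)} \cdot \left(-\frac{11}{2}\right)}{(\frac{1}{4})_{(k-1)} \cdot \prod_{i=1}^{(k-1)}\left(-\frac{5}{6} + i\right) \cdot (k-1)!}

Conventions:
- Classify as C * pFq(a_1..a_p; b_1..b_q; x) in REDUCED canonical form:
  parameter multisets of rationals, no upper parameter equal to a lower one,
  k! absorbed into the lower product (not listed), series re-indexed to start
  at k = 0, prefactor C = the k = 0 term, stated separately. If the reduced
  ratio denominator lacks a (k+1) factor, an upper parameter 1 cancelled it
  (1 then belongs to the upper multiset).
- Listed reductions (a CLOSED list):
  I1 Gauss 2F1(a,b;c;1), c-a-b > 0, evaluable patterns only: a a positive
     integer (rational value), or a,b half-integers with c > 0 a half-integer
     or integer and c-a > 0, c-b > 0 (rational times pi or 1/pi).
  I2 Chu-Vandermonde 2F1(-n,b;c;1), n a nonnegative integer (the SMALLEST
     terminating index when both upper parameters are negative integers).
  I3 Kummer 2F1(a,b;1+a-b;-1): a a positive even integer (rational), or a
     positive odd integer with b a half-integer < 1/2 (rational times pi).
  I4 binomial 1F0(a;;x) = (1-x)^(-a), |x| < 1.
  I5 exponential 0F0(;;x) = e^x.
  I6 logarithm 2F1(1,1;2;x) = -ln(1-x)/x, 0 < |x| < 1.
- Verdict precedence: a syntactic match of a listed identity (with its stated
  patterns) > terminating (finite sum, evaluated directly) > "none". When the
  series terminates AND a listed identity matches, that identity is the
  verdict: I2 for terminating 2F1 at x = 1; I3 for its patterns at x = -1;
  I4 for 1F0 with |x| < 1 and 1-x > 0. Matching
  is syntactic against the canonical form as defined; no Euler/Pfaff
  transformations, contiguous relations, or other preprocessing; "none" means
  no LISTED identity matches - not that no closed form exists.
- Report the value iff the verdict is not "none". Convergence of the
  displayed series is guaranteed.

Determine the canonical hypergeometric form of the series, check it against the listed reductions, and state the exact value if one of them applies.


x = 1 here; the reduced form reads 2F1, upper {-8, \frac{5}{8}}, lower {\frac{1}{6}}, C = -\frac{11}{2}. Verdict: the Chu-Vandermonde identity I2 matches (terminating 2F1 at x = 1 with n = 8, b = 5/8, c = \frac{1}{6}). Hence: \frac{2147287901}{873594880}.

Key step: t_0 being -\frac{11}{2}, the running product (C = -11/2) telescopes to a rising factorial.
Adjacent-term ratio: r(k) = 1 * (k-8) (k+\frac{5}{8}) / [(k+\frac{1}{6}) (k+1)] - rational in k, leading ratio 1; with t_0 = -\frac{11}{2}, classification follows.


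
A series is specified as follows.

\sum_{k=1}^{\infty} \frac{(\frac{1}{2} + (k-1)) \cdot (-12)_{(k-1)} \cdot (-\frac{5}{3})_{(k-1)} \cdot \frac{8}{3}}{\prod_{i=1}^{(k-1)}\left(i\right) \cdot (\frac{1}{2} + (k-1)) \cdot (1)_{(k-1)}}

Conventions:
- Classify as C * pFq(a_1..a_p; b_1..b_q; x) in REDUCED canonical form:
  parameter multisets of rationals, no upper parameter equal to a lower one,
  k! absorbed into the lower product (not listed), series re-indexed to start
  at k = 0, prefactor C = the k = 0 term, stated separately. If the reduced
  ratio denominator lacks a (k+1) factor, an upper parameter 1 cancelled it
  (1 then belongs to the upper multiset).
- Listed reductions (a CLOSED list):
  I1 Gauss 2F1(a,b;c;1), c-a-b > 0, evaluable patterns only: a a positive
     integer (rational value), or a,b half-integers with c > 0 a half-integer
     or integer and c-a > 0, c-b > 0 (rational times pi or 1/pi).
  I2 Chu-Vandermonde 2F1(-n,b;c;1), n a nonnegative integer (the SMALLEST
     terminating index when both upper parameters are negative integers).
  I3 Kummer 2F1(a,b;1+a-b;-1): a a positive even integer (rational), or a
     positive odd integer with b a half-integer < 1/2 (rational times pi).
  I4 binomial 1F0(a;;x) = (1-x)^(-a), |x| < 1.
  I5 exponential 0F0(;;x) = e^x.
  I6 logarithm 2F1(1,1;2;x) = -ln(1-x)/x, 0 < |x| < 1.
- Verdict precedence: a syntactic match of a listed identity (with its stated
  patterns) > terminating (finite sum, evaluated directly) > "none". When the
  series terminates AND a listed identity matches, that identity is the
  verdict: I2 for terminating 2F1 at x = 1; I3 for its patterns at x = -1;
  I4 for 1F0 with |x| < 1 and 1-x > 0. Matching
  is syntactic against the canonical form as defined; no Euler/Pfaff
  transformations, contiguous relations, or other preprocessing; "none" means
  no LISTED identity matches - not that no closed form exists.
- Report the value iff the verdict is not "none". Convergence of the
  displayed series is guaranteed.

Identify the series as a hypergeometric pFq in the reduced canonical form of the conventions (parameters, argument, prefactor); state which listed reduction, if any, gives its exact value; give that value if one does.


This is \frac{8}{3} * 2F1(-12, -\frac{5}{3}; 1; 1) in reduced canonical form. Verdict: this is the Chu-Vandermonde identity I2 (terminating 2F1 at x = 1 with n = 12, b = -5/3, c = 1). Hence: \frac{51443863744}{387420489}.

Structural cue: from the first term \frac{8}{3}: the factor k + 1/2 cancels (top and bottom), leaving C = 8/3.
Ratio: r(k) = 1 * (k-12) (k-\frac{5}{3}) / [(k+1) (k+1)] - rational in k, leading ratio 1; with t_0 = \frac{8}{3}, classification follows.


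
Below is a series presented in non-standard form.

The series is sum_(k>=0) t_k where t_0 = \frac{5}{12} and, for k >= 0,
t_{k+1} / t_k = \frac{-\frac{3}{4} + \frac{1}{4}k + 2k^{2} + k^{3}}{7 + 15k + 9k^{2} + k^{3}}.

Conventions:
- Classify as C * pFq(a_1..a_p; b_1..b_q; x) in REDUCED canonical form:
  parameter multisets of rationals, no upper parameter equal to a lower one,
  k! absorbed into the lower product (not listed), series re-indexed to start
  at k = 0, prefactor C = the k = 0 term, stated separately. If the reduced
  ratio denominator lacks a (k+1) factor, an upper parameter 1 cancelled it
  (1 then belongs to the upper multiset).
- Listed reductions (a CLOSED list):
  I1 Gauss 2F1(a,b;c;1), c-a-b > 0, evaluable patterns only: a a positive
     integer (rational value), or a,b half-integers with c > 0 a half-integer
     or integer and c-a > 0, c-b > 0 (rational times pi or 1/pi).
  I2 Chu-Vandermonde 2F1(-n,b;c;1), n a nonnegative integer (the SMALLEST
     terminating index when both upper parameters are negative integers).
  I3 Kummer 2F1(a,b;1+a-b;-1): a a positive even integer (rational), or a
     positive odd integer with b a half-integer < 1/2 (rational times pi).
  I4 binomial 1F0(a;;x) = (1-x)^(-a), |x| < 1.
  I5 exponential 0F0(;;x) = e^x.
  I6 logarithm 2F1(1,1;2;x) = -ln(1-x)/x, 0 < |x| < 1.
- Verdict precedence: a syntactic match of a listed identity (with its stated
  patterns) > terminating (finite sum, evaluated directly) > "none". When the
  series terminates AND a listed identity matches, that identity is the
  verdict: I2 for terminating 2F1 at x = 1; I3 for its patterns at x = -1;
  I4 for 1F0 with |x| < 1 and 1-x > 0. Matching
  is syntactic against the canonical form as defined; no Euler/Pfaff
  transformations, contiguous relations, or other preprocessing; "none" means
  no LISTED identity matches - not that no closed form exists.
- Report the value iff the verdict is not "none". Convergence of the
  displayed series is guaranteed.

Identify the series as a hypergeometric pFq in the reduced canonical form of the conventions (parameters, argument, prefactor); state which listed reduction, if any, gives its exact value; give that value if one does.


x = 1 here; the reduced form reads 2F1, upper {-\frac{1}{2}, \frac{3}{2}}, lower {7}, C = \frac{5}{12}. Verdict: Gauss's theorem I1 (half-integer case) matches (x = 1; upper {-\frac{1}{2}, \frac{3}{2}} half-integers, c = 7 in the evaluable pattern). Sum: \frac{655360}{567567} / \pi.

First insight: x = 1 and factor the ratio over Q (C = 5/12, x = 1): negated roots = parameters.
Term ratio: r(k) = 1 * (k-\frac{1}{2}) (k+\frac{3}{2}) / [(k+7) (k+1)] - rational in k, leading ratio 1; with t_0 = \frac{5}{12}, classification follows.


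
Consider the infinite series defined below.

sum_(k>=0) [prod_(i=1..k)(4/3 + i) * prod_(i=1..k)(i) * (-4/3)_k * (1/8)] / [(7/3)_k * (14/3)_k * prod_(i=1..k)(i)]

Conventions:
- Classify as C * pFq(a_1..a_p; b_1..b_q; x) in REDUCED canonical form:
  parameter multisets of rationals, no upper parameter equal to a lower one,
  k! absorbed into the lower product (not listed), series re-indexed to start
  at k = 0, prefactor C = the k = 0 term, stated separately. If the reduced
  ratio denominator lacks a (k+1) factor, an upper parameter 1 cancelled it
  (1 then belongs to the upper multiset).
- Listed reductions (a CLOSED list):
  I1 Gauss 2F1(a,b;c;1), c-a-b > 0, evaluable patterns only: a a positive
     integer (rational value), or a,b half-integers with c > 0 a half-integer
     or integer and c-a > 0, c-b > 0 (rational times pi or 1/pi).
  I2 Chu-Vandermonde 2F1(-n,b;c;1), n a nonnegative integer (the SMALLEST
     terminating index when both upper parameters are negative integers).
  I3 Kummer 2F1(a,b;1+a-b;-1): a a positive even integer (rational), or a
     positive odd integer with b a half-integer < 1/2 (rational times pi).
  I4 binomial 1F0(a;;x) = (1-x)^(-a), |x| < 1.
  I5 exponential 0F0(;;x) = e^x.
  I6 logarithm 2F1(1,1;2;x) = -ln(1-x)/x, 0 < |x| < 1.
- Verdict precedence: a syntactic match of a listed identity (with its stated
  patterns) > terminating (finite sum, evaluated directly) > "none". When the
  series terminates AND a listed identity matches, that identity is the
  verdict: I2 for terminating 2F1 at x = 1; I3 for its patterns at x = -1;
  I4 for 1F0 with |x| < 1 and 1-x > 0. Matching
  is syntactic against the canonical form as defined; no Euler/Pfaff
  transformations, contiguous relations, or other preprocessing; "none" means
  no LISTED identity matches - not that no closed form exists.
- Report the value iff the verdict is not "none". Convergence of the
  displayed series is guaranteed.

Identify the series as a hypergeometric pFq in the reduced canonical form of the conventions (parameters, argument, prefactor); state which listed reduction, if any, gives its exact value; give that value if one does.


The series (x = 1) is 2F1: upper {-4/3, 1}, lower {14/3}, prefactor 1/8. Verdict (x = 1): Gauss (I1, integer-parameter pattern) applies (x = 1: the Gamma ratio telescopes since c-a-b = 5 > 0 and a = 1 in Z>0). Its exact value is 11/120.

Key step: from the first term 1/8: the running product (C = 1/8, x = 1) telescopes to a rising factorial.
Ratio: r(k) = 1 * (k-4/3) (k+1) / [(k+14/3) (k+1)] ; factor over Q: parameters, x = 1, and C = 1/8.


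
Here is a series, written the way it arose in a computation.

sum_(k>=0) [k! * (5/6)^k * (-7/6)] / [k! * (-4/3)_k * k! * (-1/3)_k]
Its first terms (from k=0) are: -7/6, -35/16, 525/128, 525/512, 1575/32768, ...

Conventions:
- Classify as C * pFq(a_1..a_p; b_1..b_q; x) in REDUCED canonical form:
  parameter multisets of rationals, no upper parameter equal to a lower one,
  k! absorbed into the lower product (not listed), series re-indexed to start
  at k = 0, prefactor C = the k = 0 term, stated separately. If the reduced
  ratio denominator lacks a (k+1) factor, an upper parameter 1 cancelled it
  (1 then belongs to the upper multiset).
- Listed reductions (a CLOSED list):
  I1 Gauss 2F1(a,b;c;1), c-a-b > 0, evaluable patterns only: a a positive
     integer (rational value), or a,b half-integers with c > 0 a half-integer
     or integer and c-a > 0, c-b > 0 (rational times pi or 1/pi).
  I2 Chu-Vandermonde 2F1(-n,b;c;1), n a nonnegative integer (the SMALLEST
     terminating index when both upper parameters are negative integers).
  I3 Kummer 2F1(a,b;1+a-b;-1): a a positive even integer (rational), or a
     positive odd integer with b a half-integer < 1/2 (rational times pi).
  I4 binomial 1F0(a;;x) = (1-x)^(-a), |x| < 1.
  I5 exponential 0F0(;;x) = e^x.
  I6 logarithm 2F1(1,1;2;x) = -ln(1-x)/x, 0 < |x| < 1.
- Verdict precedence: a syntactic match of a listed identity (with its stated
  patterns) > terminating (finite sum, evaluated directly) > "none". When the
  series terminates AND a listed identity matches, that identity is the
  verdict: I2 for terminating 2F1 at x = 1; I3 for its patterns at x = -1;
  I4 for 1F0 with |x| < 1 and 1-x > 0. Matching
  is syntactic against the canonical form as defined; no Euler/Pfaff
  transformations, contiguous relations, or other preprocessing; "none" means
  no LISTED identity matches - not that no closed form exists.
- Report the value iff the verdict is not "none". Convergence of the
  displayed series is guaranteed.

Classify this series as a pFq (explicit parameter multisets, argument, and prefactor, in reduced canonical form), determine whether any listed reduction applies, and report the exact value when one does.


The tell: t_0 being -7/6, the parameter 1 appears in both the upper and lower lists and cancels.
Ratio: r(k) = (5/6) * 1 / [(k-4/3) (k-1/3) (k+1)] ; factor over Q: parameters, x = (5/6), and C = -7/6.

Reduced: x = 5/6, 0F2, upper = {-}, lower = {-4/3, -1/3}, C = -7/6. Verdict: no listed reduction: x = 5/6 and upper {-} fail every I1-I6 pattern.


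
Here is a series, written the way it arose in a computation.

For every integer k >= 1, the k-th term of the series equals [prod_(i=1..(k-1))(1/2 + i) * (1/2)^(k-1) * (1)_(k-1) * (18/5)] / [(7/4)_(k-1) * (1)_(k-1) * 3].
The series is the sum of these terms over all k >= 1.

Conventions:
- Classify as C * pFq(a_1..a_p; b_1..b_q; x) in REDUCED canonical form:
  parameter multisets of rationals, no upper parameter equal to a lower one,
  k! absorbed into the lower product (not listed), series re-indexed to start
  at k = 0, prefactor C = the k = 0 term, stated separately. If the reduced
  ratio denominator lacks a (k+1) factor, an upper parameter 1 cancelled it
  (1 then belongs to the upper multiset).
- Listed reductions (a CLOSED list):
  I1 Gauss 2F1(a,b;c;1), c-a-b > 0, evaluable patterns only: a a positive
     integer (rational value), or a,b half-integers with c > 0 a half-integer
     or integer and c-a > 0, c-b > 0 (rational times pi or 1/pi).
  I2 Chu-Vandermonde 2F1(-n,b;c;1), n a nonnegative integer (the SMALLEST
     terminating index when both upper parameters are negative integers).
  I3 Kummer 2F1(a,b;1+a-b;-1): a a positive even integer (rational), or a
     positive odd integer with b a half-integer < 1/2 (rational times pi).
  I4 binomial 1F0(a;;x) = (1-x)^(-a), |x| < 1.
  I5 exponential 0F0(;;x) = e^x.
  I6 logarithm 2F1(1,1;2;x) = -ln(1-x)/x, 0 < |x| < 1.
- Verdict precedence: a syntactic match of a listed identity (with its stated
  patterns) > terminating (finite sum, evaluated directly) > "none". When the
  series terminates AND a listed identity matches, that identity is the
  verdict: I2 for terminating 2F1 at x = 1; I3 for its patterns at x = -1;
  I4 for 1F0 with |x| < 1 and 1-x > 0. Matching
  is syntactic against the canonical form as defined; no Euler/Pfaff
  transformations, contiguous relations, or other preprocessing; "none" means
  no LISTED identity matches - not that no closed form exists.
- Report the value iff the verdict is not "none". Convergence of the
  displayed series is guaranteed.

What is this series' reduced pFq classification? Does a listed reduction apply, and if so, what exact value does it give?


Canonical form: C = 6/5 times 2F1 with upper {1, 3/2}, lower {7/4}, x = 1/2. Verdict: none. No listed pattern accepts 2F1(1, 3/2; 7/4; 1/2).

The tell: with t_0 = 6/5, the running product (prefactor 6/5) telescopes to a rising factorial.
Step ratio: r(k) = (1/2) * (k+1) (k+3/2) / [(k+7/4) (k+1)] - poly over poly, x = (1/2) from leading terms; C = 6/5 at k = 0.


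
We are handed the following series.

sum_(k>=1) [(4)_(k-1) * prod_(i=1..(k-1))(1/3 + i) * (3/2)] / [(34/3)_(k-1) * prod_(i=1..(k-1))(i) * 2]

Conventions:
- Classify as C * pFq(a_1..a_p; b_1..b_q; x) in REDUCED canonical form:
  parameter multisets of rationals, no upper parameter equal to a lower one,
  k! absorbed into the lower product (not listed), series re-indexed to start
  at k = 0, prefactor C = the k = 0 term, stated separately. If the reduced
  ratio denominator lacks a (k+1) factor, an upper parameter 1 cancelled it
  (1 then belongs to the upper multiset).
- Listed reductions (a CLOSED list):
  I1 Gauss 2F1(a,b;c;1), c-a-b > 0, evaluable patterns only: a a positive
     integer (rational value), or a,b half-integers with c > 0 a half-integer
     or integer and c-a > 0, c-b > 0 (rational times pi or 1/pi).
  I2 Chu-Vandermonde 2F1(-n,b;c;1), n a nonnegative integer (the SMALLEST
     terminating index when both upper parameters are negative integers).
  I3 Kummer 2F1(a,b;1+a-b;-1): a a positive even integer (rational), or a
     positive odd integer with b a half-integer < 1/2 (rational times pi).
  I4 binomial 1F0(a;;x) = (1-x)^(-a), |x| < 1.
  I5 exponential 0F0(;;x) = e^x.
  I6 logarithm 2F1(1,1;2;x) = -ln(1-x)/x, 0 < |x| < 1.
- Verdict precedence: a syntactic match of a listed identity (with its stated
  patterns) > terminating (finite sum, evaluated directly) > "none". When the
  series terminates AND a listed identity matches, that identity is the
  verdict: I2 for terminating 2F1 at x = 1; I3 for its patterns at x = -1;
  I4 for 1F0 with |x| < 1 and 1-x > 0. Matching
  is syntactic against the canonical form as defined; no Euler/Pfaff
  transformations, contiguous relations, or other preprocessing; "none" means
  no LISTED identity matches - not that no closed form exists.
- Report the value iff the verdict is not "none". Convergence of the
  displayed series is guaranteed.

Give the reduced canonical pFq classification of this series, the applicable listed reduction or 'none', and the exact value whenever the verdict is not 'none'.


This is 3/4 * 2F1(4/3, 4; 34/3; 1) in reduced canonical form. Verdict: Gauss's theorem (I1) matches (x = 1: the Gamma ratio telescopes since c-a-b = 6 > 0 and a = 4 in Z>0). Value: 8525/5832.

The tell: with t_0 = 3/4, the product of the first k integers (prefactor 3/4) is k!.
Step ratio: r(k) = 1 * (k+4/3) (k+4) / [(k+34/3) (k+1)] - rational in k. x = 1; t_0 = 3/4; negate the roots.


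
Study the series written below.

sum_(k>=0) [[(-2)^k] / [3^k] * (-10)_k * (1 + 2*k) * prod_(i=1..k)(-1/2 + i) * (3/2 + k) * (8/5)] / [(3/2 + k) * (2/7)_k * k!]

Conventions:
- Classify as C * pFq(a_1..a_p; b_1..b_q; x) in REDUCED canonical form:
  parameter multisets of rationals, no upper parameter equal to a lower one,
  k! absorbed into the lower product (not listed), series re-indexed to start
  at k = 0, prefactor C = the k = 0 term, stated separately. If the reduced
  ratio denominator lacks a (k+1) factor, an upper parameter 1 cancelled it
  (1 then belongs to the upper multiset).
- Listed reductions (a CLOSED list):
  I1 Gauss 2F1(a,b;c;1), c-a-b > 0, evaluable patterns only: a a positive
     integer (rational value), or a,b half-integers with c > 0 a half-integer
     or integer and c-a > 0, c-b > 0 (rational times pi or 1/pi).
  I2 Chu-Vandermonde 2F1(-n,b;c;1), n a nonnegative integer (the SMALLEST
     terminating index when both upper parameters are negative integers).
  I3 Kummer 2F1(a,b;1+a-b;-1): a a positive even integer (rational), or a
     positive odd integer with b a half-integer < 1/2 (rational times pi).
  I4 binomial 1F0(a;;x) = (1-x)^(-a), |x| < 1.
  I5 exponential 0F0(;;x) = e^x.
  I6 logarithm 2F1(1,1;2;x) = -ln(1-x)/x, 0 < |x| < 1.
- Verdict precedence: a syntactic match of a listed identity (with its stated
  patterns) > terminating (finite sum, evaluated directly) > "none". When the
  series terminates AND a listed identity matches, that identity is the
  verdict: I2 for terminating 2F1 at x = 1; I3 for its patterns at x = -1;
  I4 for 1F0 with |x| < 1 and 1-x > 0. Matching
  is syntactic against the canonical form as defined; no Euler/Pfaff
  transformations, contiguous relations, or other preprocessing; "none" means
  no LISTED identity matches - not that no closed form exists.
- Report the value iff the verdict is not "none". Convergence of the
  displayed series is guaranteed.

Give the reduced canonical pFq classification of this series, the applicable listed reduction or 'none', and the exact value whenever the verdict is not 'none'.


The tell: with t_0 = 8/5, the two geometric factors (prefactor 8/5) combine into one argument.
Consecutive-term ratio: r(k) = (-2/3) * (k-10) (k+3/2) / [(k+2/7) (k+1)] - rational in k. x = (-2/3); t_0 = 8/5; negate the roots.

Prefactor 8/5, argument -2/3: 2F1 with upper {-10, 3/2} over lower {2/7}. Verdict: terminating (-10 upstairs). 11 nonzero terms in all; added directly. Sum: 59679970555621/10362810816.


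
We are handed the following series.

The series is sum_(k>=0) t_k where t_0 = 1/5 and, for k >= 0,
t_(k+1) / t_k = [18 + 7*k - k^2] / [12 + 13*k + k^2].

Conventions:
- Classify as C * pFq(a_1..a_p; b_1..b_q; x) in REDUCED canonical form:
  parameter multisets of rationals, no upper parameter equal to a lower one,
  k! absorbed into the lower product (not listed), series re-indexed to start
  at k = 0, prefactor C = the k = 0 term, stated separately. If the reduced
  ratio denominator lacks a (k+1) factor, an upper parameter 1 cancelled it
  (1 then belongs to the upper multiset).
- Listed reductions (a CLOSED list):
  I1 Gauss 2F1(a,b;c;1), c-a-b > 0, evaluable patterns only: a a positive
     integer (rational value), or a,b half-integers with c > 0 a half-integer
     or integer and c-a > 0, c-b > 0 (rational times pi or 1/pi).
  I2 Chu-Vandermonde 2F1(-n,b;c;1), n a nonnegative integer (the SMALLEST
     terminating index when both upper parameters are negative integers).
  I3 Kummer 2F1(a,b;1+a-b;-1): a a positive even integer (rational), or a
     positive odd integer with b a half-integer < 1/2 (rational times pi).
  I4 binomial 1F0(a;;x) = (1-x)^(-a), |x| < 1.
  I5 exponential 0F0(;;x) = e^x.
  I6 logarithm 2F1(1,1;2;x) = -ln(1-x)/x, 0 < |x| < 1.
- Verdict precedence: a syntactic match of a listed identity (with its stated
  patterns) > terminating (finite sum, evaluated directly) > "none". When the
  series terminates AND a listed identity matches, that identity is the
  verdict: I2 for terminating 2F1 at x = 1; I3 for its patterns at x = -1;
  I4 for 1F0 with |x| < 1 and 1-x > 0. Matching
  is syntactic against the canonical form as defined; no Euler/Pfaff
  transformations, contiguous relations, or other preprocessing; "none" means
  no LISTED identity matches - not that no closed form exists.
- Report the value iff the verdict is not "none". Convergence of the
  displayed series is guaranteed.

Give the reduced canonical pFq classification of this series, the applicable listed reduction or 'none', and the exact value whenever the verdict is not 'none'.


The series (x = -1) is 2F1: upper {-9, 2}, lower {12}, prefactor 1/5. Verdict (x = -1): Kummer (I3) applies (x = -1; c = 12 equals 1+a-b for upper {-9, 2}: listed pattern). Value: 11/10.

The tell: from the first term 1/5: the expanded ratio factors over Q; prefactor 1/5, roots give parameters.
Adjacent-term ratio: r(k) = (-1) * (k-9) (k+2) / [(k+12) (k+1)] - rational in k, leading ratio (-1); with t_0 = 1/5, classification follows.


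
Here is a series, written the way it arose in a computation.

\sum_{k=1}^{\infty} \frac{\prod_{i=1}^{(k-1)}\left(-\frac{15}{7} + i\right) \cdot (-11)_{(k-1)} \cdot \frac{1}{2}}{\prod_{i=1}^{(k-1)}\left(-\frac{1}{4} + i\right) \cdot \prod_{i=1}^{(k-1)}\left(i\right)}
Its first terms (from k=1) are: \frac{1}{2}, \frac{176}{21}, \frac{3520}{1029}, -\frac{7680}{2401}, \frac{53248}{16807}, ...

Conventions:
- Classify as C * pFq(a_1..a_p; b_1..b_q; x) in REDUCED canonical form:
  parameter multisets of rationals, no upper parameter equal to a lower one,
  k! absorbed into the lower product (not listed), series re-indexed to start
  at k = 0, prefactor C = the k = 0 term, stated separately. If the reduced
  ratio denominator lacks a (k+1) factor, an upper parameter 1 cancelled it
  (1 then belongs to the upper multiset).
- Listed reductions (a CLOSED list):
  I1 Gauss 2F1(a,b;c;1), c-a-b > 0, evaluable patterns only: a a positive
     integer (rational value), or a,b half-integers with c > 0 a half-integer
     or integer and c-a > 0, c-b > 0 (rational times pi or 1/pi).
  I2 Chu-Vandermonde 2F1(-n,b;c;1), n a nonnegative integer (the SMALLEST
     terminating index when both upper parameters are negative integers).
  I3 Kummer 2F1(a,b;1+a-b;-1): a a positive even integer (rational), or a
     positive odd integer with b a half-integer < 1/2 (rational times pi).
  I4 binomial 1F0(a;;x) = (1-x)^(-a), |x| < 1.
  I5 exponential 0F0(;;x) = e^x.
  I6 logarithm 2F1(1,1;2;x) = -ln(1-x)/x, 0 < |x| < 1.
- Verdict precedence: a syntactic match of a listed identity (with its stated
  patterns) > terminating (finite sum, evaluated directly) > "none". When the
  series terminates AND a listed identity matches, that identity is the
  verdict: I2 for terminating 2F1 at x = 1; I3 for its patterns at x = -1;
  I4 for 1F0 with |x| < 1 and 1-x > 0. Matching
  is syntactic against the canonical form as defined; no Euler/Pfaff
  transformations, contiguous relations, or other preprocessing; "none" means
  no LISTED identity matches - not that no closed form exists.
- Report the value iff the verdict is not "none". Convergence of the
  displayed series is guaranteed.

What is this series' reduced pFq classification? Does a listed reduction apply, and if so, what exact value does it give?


At argument 1: a 2F1 with upper {-11, -\frac{8}{7}}, lower {\frac{3}{4}}, scaled by C = \frac{1}{2}. Verdict: the Chu-Vandermonde identity I2 matches (terminating 2F1 at x = 1 with n = 11, b = -8/7, c = \frac{3}{4}). Hence: \frac{1212721550033886927}{112879766462592094}.

The tell: t_0 = \frac{1}{2} here, and the running product (prefactor 1/2) telescopes to a rising factorial.
Adjacent-term ratio: r(k) = 1 * (k-11) (k-\frac{8}{7}) / [(k+\frac{3}{4}) (k+1)] - rational in k, leading ratio 1; with t_0 = \frac{1}{2}, classification follows.


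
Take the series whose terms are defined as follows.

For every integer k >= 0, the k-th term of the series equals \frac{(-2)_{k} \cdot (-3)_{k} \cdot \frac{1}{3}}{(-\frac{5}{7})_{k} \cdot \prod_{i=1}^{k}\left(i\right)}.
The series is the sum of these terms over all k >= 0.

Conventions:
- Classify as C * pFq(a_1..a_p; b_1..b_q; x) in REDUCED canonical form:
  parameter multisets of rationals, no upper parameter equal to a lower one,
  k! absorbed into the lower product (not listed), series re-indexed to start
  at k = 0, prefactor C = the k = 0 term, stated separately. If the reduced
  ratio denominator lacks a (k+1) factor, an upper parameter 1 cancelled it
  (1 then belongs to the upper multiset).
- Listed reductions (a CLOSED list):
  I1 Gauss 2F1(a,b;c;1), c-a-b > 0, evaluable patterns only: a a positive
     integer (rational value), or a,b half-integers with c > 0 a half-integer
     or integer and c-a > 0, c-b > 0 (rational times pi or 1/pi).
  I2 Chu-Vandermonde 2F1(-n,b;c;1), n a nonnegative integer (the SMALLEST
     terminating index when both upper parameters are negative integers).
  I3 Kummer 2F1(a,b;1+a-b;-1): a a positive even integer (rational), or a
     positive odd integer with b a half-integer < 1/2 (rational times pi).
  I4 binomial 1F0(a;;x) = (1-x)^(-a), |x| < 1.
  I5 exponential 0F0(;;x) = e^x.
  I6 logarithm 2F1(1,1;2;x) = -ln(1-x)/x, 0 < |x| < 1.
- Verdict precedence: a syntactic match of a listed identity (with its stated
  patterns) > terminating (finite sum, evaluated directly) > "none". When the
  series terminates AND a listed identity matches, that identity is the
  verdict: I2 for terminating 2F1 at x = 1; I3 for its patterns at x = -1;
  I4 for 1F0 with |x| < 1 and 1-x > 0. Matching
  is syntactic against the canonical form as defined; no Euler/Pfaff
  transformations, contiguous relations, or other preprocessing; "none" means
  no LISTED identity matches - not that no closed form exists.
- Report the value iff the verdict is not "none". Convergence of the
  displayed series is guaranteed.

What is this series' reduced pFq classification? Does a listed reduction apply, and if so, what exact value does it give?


Prefactor \frac{1}{3}, argument 1: 2F1 with upper {-3, -2} over lower {-\frac{5}{7}}. Verdict: Chu-Vandermonde (I2) applies (terminating 2F1 at x = 1 with n = 2, b = -3, c = -\frac{5}{7}). Hence: -\frac{184}{15}.

Structural cue: with t_0 = \frac{1}{3}, the product of the first k integers (prefactor 1/3) is k!.
Term ratio: r(k) = 1 * (k-3) (k-2) / [(k-\frac{5}{7}) (k+1)] - poly over poly, x = 1 from leading terms; C = \frac{1}{3} at k = 0.
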